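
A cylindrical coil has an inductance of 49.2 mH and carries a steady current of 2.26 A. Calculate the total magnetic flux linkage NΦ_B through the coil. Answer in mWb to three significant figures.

From L = NΦ_B/I, the flux linkage is NΦ_B = LI.
NΦ_B = (4.920×10^-2 H)(2.26 A) = 0.1112 Wb.

NΦ_B ≈ 111 mWb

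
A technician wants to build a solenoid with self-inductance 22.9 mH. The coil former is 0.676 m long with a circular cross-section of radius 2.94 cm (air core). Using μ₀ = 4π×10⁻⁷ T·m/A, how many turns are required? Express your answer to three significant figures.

N ≈ 2130 turns

A = πr² = π(2.940×10^-2 m)² = 2.715×10^-3 m².
From L = μ₀N²A/ℓ, N = √(Lℓ / (μ₀A)).
N = √[(2.290×10^-2)(0.676) / ((4π×10⁻⁷)×2.715×10^-3)] = √(4.537×10^6) ≈ 2129.9.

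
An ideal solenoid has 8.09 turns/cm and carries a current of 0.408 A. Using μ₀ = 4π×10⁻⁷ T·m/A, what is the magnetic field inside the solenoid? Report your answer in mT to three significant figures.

B ≈ 0.415 mT

Inside a long solenoid, B = μ₀nI.
B = (4π×10⁻⁷)(809 m⁻¹)(0.408 A) = 4.148×10^-4 T.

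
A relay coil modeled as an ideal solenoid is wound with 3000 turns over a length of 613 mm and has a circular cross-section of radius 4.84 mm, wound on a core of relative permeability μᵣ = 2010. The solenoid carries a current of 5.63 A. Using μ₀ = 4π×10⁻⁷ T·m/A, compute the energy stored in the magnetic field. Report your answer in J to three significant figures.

U ≈ 43.3 J

A = πr² = π(4.840×10^-3 m)² = 7.359×10^-5 m².
L = μ₀μᵣN²A/ℓ = (4π×10⁻⁷)(2010)(3000)²(7.359×10^-5)/(0.613) = 2.729 H.
U = ½LI² = ½(2.729)(5.63)² = 43.25 J.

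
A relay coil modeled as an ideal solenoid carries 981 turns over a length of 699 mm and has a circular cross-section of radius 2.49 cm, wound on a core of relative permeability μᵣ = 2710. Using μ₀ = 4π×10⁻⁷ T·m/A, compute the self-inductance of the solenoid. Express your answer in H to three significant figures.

A = πr² = π(2.490×10^-2 m)² = 1.948×10^-3 m².
For a long solenoid, L = μ₀μᵣN²A/ℓ.
L = (4π×10⁻⁷)(2710)(981)²(1.948×10^-3)/(0.699 m) = 9.132 H.

L ≈ 9.13 H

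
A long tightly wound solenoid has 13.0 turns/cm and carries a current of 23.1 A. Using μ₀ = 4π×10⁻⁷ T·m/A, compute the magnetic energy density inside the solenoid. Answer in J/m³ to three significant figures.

u ≈ 567 J/m³

B = μ₀nI = (4π×10⁻⁷)(1.300×10^3)(23.1) = 3.774×10^-2 T.
u = B²/(2μ₀) = (3.774×10^-2)²/(2×4π×10⁻⁷) = 566.6 J/m³.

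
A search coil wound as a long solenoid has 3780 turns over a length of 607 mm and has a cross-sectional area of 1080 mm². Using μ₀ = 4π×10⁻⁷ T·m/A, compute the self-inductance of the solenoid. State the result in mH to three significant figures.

A = 1080 mm² = 1.080×10^-3 m².
For a long solenoid, L = μ₀N²A/ℓ.
L = (4π×10⁻⁷)(3780)²(1.080×10^-3)/(0.607 m) = 3.1947×10^-2 H.

L ≈ 31.9 mH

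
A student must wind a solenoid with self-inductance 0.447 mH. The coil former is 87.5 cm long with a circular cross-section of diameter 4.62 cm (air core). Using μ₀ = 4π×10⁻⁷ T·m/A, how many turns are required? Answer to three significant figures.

A = π(d/2)² = π(2.310×10^-2 m)² = 1.676×10^-3 m².
From L = μ₀N²A/ℓ, N = √(Lℓ / (μ₀A)).
N = √[(4.470×10^-4)(0.875) / ((4π×10⁻⁷)×1.676×10^-3)] = √(1.857×10^5) ≈ 430.9.

N ≈ 431 turns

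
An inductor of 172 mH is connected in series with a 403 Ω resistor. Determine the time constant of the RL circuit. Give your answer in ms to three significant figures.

τ ≈ 0.427 ms

τ = L/R = (0.172 H)/(403 Ω) = 4.268×10^-4 s.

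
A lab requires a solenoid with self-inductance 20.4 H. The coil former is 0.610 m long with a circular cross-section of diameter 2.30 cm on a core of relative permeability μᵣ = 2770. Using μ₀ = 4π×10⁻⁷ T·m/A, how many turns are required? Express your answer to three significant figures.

N ≈ 2930 turns

A = π(d/2)² = π(1.150×10^-2 m)² = 4.1548×10^-4 m².
From L = μ₀μᵣN²A/ℓ, N = √(Lℓ / (μ₀μᵣA)).
N = √[(20.4)(0.61) / ((4π×10⁻⁷)(2770)×4.1548×10^-4)] = √(8.604×10^6) ≈ 2933.3.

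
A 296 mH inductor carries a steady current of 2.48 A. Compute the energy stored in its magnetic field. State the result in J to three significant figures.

Stored magnetic energy: U = ½LI².
U = ½(0.296 H)(2.48 A)² = 0.9103 J.

U ≈ 0.910 J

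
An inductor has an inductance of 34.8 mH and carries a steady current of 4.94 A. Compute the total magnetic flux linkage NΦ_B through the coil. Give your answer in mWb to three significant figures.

From L = NΦ_B/I, the flux linkage is NΦ_B = LI.
NΦ_B = (3.480×10^-2 H)(4.94 A) = 0.1719 Wb.

NΦ_B ≈ 172 mWb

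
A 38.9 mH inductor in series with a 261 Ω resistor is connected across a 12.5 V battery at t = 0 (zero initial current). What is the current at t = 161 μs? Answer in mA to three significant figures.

τ = L/R = 3.890×10^-2/261 = 1.490×10^-4 s; final current I_∞ = ε/R = 12.5/261 = 4.789×10^-2 A.
I(t) = I_∞(1 − e^(−t/τ)) with t/τ = 1.080.
I = (4.789×10^-2)(1 − e^(−1.080)) = 3.163×10^-2 A.

I ≈ 31.6 mA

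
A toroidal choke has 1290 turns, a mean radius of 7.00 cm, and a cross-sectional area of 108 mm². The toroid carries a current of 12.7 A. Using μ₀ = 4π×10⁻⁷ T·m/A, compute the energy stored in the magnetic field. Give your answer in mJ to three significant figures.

U ≈ 41.4 mJ

L = μ₀N²A/(2πR) = (4π×10⁻⁷)(1290)²(1.080×10^-4)/(2π×7.000×10^-2) = 5.1349×10^-4 H.
U = ½LI² = ½(5.1349×10^-4)(12.7)² = 4.141×10^-2 J.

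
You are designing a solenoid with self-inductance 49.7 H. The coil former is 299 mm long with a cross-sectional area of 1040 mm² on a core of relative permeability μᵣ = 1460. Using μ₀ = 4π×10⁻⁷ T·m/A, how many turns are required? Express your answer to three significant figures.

N ≈ 2790 turns

A = 1040 mm² = 1.040×10^-3 m².
From L = μ₀μᵣN²A/ℓ, N = √(Lℓ / (μ₀μᵣA)).
N = √[(49.7)(0.299) / ((4π×10⁻⁷)(1460)×1.040×10^-3)] = √(7.788×10^6) ≈ 2790.7.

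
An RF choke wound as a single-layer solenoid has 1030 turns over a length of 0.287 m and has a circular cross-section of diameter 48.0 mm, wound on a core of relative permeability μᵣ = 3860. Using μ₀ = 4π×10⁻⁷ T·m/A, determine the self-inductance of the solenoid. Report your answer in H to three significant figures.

L ≈ 32.4 H

A = π(d/2)² = π(2.400×10^-2 m)² = 1.810×10^-3 m².
For a long solenoid, L = μ₀μᵣN²A/ℓ.
L = (4π×10⁻⁷)(3860)(1030)²(1.810×10^-3)/(0.287 m) = 32.446 H.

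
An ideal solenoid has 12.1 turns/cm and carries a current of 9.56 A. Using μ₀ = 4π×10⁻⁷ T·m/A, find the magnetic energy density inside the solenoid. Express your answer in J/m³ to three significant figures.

u ≈ 84.1 J/m³

B = μ₀nI = (4π×10⁻⁷)(1.210×10^3)(9.56) = 1.454×10^-2 T.
u = B²/(2μ₀) = (1.454×10^-2)²/(2×4π×10⁻⁷) = 84.07 J/m³.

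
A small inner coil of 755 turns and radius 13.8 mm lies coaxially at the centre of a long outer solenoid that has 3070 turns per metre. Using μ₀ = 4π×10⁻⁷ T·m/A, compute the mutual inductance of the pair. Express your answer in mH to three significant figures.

M ≈ 1.74 mH

The outer solenoid produces a uniform field B₁ = μ₀n₁I₁ across the inner coil,
so the flux linkage is N₂Φ = N₂B₁A₂ = μ₀n₁N₂A₂·I₁, giving M = μ₀n₁N₂A₂.
A₂ = πr² = π(1.380×10^-2 m)² = 5.983×10^-4 m².
M = (4π×10⁻⁷)(3070)(755)(5.983×10^-4) = 1.743×10^-3 H.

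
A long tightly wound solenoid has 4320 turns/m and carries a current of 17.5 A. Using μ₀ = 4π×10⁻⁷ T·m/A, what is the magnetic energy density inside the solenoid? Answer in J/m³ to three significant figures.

u ≈ 3590 J/m³

B = μ₀nI = (4π×10⁻⁷)(4.320×10^3)(17.5) = 9.500×10^-2 T.
u = B²/(2μ₀) = (9.500×10^-2)²/(2×4π×10⁻⁷) = 3.591×10^3 J/m³.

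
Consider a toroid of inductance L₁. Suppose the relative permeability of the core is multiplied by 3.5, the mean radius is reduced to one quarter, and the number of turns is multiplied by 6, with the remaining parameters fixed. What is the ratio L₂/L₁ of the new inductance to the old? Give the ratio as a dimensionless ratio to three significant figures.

L₂/L₁ = 504

For a toroid, L ∝ μᵣN²A/R.
L₂/L₁ = (3.5) × (0.25)^-1 × (6)^2 = 504.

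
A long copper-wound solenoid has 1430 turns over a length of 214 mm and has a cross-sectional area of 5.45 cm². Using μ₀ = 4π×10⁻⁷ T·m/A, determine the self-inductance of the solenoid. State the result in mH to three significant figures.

L ≈ 6.54 mH

A = 5.45 cm² = 5.450×10^-4 m².
For a long solenoid, L = μ₀N²A/ℓ.
L = (4π×10⁻⁷)(1430)²(5.450×10^-4)/(0.214 m) = 6.544×10^-3 H.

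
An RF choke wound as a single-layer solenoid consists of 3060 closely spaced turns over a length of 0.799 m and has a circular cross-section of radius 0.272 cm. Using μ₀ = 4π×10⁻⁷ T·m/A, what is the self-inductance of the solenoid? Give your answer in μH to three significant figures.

L ≈ 342 μH

A = πr² = π(2.720×10^-3 m)² = 2.324×10^-5 m².
For a long solenoid, L = μ₀N²A/ℓ.
L = (4π×10⁻⁷)(3060)²(2.324×10^-5)/(0.799 m) = 3.423×10^-4 H.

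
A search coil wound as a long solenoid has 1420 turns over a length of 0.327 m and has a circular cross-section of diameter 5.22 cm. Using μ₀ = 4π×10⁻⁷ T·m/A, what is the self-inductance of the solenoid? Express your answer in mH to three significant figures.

A = π(d/2)² = π(2.610×10^-2 m)² = 2.140×10^-3 m².
For a long solenoid, L = μ₀N²A/ℓ.
L = (4π×10⁻⁷)(1420)²(2.140×10^-3)/(0.327 m) = 1.658×10^-2 H.

L ≈ 16.6 mH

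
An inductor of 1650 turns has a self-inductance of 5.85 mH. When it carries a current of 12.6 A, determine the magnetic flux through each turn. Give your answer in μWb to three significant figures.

From L = NΦ_B/I, the flux per turn is Φ_B = LI/N.
Φ_B = (5.850×10^-3 H)(12.6 A)/1650 = 4.467×10^-5 Wb.

Φ_B ≈ 44.7 μWb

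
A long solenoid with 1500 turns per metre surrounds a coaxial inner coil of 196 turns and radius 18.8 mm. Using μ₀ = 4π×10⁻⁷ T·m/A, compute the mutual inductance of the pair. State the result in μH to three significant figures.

The outer solenoid produces a uniform field B₁ = μ₀n₁I₁ across the inner coil,
so the flux linkage is N₂Φ = N₂B₁A₂ = μ₀n₁N₂A₂·I₁, giving M = μ₀n₁N₂A₂.
A₂ = πr² = π(1.880×10^-2 m)² = 1.110×10^-3 m².
M = (4π×10⁻⁷)(1500)(196)(1.110×10^-3) = 4.102×10^-4 H.

M ≈ 410 μH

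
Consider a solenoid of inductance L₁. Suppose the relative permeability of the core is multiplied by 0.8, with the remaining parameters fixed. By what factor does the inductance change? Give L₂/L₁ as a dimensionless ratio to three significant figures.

L₂/L₁ = 0.800

For a solenoid, L ∝ μᵣN²A/ℓ.
L₂/L₁ = (0.8) = 0.800.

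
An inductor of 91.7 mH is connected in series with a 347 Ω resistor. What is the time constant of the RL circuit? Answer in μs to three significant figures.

τ = L/R = (9.170×10^-2 H)/(347 Ω) = 2.643×10^-4 s.

τ ≈ 264 μs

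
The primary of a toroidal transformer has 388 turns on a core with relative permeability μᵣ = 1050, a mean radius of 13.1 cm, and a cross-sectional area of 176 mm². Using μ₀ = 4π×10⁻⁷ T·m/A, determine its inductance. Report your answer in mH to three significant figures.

L ≈ 42.5 mH

For a thin toroid, L = μ₀μᵣN²A/(2πR).
L = (4π×10⁻⁷)(1050)(388)²(1.760×10^-4) / (2π×0.131 m) = 4.247×10^-2 H.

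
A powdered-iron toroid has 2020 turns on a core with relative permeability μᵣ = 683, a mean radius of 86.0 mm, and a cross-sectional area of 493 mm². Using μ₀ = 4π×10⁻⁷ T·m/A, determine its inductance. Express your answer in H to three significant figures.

L ≈ 3.20 H

For a thin toroid, L = μ₀μᵣN²A/(2πR).
L = (4π×10⁻⁷)(683)(2020)²(4.930×10^-4) / (2π×8.600×10^-2 m) = 3.195 H.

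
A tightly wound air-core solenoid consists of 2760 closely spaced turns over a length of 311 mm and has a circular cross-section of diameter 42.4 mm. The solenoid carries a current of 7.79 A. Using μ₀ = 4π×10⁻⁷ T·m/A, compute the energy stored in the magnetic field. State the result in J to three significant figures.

A = π(d/2)² = π(2.120×10^-2 m)² = 1.412×10^-3 m².
L = μ₀N²A/ℓ = (4π×10⁻⁷)(2760)²(1.412×10^-3)/(0.311) = 4.346×10^-2 H.
U = ½LI² = ½(4.346×10^-2)(7.79)² = 1.319 J.

U ≈ 1.32 J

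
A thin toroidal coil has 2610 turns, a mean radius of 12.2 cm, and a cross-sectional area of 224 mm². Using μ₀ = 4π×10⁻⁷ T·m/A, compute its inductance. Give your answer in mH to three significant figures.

L ≈ 2.50 mH

For a thin toroid, L = μ₀N²A/(2πR).
L = (4π×10⁻⁷)(2610)²(2.240×10^-4) / (2π×0.122 m) = 2.501×10^-3 H.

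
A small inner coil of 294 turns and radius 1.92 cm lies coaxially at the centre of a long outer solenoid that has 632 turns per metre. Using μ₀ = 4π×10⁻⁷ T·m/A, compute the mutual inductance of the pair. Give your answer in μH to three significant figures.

M ≈ 270 μH

The outer solenoid produces a uniform field B₁ = μ₀n₁I₁ across the inner coil,
so the flux linkage is N₂Φ = N₂B₁A₂ = μ₀n₁N₂A₂·I₁, giving M = μ₀n₁N₂A₂.
A₂ = πr² = π(1.920×10^-2 m)² = 1.158×10^-3 m².
M = (4π×10⁻⁷)(632)(294)(1.158×10^-3) = 2.704×10^-4 H.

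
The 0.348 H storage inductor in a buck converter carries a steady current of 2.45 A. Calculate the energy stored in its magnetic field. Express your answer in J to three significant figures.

Stored magnetic energy: U = ½LI².
U = ½(0.348 H)(2.45 A)² = 1.044 J.

U ≈ 1.04 J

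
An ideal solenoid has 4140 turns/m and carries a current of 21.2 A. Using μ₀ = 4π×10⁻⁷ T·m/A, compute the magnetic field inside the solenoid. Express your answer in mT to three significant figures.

Inside a long solenoid, B = μ₀nI.
B = (4π×10⁻⁷)(4.140×10^3 m⁻¹)(21.2 A) = 0.1103 T.

B ≈ 110 mT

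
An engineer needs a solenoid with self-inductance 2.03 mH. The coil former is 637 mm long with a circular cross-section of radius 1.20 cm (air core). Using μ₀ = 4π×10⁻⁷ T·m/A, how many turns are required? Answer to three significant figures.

A = πr² = π(1.200×10^-2 m)² = 4.524×10^-4 m².
From L = μ₀N²A/ℓ, N = √(Lℓ / (μ₀A)).
N = √[(2.030×10^-3)(0.637) / ((4π×10⁻⁷)×4.524×10^-4)] = √(2.2746×10^6) ≈ 1508.2.

N ≈ 1510 turns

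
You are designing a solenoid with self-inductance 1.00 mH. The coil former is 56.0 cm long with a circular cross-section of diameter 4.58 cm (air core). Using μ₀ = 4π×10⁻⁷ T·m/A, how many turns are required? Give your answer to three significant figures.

A = π(d/2)² = π(2.290×10^-2 m)² = 1.647×10^-3 m².
From L = μ₀N²A/ℓ, N = √(Lℓ / (μ₀A)).
N = √[(1.000×10^-3)(0.56) / ((4π×10⁻⁷)×1.647×10^-3)] = √(2.7049×10^5) ≈ 520.1.

N ≈ 520 turns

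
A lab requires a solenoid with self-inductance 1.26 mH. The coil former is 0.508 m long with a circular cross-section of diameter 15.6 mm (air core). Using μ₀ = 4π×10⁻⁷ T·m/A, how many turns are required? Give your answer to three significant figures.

N ≈ 1630 turns

A = π(d/2)² = π(7.800×10^-3 m)² = 1.911×10^-4 m².
From L = μ₀N²A/ℓ, N = √(Lℓ / (μ₀A)).
N = √[(1.260×10^-3)(0.508) / ((4π×10⁻⁷)×1.911×10^-4)] = √(2.6649×10^6) ≈ 1632.5.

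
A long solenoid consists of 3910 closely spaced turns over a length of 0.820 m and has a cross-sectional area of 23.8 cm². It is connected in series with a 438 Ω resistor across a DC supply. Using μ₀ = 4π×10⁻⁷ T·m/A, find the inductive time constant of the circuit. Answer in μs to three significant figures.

A = 23.8 cm² = 2.380×10^-3 m².
L = μ₀N²A/ℓ = (4π×10⁻⁷)(3910)²(2.380×10^-3)/(0.82) = 5.576×10^-2 H.
τ = L/R = (5.576×10^-2)/(438) = 1.273×10^-4 s.

τ ≈ 127 μs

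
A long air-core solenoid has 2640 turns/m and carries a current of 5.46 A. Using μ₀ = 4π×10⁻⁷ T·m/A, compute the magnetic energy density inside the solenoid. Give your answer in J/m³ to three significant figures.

B = μ₀nI = (4π×10⁻⁷)(2.640×10^3)(5.46) = 1.811×10^-2 T.
u = B²/(2μ₀) = (1.811×10^-2)²/(2×4π×10⁻⁷) = 130.5 J/m³.

u ≈ 131 J/m³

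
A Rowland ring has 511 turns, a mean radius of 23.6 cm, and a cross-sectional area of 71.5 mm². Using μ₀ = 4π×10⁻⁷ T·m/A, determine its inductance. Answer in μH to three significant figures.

For a thin toroid, L = μ₀N²A/(2πR).
L = (4π×10⁻⁷)(511)²(7.150×10^-5) / (2π×0.236 m) = 1.582×10^-5 H.

L ≈ 15.8 μH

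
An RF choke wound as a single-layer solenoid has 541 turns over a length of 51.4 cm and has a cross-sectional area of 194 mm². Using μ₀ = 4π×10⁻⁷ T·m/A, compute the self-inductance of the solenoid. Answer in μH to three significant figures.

A = 194 mm² = 1.940×10^-4 m².
For a long solenoid, L = μ₀N²A/ℓ.
L = (4π×10⁻⁷)(541)²(1.940×10^-4)/(0.514 m) = 1.388×10^-4 H.

L ≈ 139 μH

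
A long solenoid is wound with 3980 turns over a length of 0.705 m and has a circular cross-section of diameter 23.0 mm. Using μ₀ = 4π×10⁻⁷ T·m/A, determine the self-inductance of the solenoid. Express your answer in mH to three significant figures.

L ≈ 11.7 mH

A = π(d/2)² = π(1.150×10^-2 m)² = 4.1548×10^-4 m².
For a long solenoid, L = μ₀N²A/ℓ.
L = (4π×10⁻⁷)(3980)²(4.1548×10^-4)/(0.705 m) = 1.173×10^-2 H.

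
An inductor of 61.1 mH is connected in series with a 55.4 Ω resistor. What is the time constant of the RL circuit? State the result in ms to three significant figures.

τ ≈ 1.10 ms

τ = L/R = (6.110×10^-2 H)/(55.4 Ω) = 1.103×10^-3 s.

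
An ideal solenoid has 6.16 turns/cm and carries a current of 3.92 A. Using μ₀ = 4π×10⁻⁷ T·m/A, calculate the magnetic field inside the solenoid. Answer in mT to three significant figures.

B ≈ 3.03 mT

Inside a long solenoid, B = μ₀nI.
B = (4π×10⁻⁷)(616 m⁻¹)(3.92 A) = 3.034×10^-3 T.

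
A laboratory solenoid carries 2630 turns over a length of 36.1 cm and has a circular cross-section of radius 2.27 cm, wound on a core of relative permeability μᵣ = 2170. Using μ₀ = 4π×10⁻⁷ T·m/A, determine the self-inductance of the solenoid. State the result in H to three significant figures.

L ≈ 84.6 H

A = πr² = π(2.270×10^-2 m)² = 1.619×10^-3 m².
For a long solenoid, L = μ₀μᵣN²A/ℓ.
L = (4π×10⁻⁷)(2170)(2630)²(1.619×10^-3)/(0.361 m) = 84.58 H.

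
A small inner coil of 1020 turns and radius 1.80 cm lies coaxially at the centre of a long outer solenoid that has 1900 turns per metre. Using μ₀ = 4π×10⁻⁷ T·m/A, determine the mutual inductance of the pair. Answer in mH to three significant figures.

M ≈ 2.48 mH

The outer solenoid produces a uniform field B₁ = μ₀n₁I₁ across the inner coil,
so the flux linkage is N₂Φ = N₂B₁A₂ = μ₀n₁N₂A₂·I₁, giving M = μ₀n₁N₂A₂.
A₂ = πr² = π(1.800×10^-2 m)² = 1.018×10^-3 m².
M = (4π×10⁻⁷)(1900)(1020)(1.018×10^-3) = 2.479×10^-3 H.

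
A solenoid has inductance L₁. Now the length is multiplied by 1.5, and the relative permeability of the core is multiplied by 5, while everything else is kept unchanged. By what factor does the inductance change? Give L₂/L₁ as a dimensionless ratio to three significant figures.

L₂/L₁ = 3.33

For a solenoid, L ∝ μᵣN²A/ℓ.
L₂/L₁ = (1.5)^-1 × (5) = 3.33.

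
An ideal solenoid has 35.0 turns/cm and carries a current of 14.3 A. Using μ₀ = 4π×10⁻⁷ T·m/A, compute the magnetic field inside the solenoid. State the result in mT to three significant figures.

B ≈ 62.9 mT

Inside a long solenoid, B = μ₀nI.
B = (4π×10⁻⁷)(3.500×10^3 m⁻¹)(14.3 A) = 6.289×10^-2 T.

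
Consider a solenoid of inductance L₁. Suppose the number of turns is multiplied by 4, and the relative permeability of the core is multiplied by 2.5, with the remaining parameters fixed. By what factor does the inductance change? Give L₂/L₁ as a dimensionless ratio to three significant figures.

For a solenoid, L ∝ μᵣN²A/ℓ.
L₂/L₁ = (4)^2 × (2.5) = 40.0.

L₂/L₁ = 40.0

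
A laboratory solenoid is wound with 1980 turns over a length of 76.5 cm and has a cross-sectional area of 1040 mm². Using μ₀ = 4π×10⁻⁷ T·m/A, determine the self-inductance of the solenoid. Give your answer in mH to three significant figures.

A = 1040 mm² = 1.040×10^-3 m².
For a long solenoid, L = μ₀N²A/ℓ.
L = (4π×10⁻⁷)(1980)²(1.040×10^-3)/(0.765 m) = 6.697×10^-3 H.

L ≈ 6.70 mH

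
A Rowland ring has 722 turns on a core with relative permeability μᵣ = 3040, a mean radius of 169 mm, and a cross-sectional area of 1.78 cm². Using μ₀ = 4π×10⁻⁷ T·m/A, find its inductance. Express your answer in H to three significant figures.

For a thin toroid, L = μ₀μᵣN²A/(2πR).
L = (4π×10⁻⁷)(3040)(722)²(1.780×10^-4) / (2π×0.169 m) = 0.3338 H.

L ≈ 0.334 H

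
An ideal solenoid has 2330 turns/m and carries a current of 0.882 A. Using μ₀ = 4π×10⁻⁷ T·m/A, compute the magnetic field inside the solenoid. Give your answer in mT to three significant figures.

B ≈ 2.58 mT

Inside a long solenoid, B = μ₀nI.
B = (4π×10⁻⁷)(2.330×10^3 m⁻¹)(0.882 A) = 2.582×10^-3 T.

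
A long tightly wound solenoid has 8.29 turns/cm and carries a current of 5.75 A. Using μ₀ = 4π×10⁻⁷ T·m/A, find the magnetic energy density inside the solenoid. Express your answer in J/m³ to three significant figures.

u ≈ 14.3 J/m³

B = μ₀nI = (4π×10⁻⁷)(829)(5.75) = 5.990×10^-3 T.
u = B²/(2μ₀) = (5.990×10^-3)²/(2×4π×10⁻⁷) = 14.28 J/m³.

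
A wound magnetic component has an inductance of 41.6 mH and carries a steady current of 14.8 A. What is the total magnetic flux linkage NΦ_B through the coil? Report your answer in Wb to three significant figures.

From L = NΦ_B/I, the flux linkage is NΦ_B = LI.
NΦ_B = (4.160×10^-2 H)(14.8 A) = 0.6157 Wb.

NΦ_B ≈ 0.616 Wb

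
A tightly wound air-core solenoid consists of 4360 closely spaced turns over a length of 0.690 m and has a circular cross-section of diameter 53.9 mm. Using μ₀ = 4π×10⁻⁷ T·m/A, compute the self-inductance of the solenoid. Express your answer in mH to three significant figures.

L ≈ 79.0 mH

A = π(d/2)² = π(2.695×10^-2 m)² = 2.282×10^-3 m².
For a long solenoid, L = μ₀N²A/ℓ.
L = (4π×10⁻⁷)(4360)²(2.282×10^-3)/(0.69 m) = 7.900×10^-2 H.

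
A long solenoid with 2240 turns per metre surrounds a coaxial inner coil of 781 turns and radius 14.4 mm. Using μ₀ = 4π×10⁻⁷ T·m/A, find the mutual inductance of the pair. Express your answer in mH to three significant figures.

The outer solenoid produces a uniform field B₁ = μ₀n₁I₁ across the inner coil,
so the flux linkage is N₂Φ = N₂B₁A₂ = μ₀n₁N₂A₂·I₁, giving M = μ₀n₁N₂A₂.
A₂ = πr² = π(1.440×10^-2 m)² = 6.514×10^-4 m².
M = (4π×10⁻⁷)(2240)(781)(6.514×10^-4) = 1.432×10^-3 H.

M ≈ 1.43 mH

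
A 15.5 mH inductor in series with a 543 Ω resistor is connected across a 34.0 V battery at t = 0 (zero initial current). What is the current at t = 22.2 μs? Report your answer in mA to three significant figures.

I ≈ 33.8 mA

τ = L/R = 1.550×10^-2/543 = 2.8545×10^-5 s; final current I_∞ = ε/R = 34.0/543 = 6.262×10^-2 A.
I(t) = I_∞(1 − e^(−t/τ)) with t/τ = 0.778.
I = (6.262×10^-2)(1 − e^(−0.778)) = 3.3846×10^-2 A.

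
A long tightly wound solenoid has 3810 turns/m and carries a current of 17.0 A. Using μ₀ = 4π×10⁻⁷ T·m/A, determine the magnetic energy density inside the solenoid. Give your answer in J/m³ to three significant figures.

u ≈ 2640 J/m³

B = μ₀nI = (4π×10⁻⁷)(3.810×10^3)(17.0) = 8.139×10^-2 T.
u = B²/(2μ₀) = (8.139×10^-2)²/(2×4π×10⁻⁷) = 2.636×10^3 J/m³.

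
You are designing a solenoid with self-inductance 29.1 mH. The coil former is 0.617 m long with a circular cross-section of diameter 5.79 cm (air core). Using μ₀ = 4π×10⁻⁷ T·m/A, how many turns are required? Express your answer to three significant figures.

A = π(d/2)² = π(2.895×10^-2 m)² = 2.633×10^-3 m².
From L = μ₀N²A/ℓ, N = √(Lℓ / (μ₀A)).
N = √[(2.910×10^-2)(0.617) / ((4π×10⁻⁷)×2.633×10^-3)] = √(5.427×10^6) ≈ 2329.5.

N ≈ 2330 turns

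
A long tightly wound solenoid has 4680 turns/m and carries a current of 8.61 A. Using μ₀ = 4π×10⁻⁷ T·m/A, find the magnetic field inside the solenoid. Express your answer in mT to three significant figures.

Inside a long solenoid, B = μ₀nI.
B = (4π×10⁻⁷)(4.680×10^3 m⁻¹)(8.61 A) = 5.064×10^-2 T.

B ≈ 50.6 mT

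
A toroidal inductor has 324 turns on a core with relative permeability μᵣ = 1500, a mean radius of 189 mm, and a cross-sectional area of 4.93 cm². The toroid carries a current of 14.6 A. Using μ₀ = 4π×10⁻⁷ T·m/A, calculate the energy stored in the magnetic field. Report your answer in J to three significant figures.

L = μ₀μᵣN²A/(2πR) = (4π×10⁻⁷)(1500)(324)²(4.930×10^-4)/(2π×0.189) = 8.2148×10^-2 H.
U = ½LI² = ½(8.2148×10^-2)(14.6)² = 8.755 J.

U ≈ 8.76 J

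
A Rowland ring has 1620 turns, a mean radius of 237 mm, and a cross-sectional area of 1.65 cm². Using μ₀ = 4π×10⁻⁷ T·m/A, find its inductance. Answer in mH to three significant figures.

L ≈ 0.365 mH

For a thin toroid, L = μ₀N²A/(2πR).
L = (4π×10⁻⁷)(1620)²(1.650×10^-4) / (2π×0.237 m) = 3.654×10^-4 H.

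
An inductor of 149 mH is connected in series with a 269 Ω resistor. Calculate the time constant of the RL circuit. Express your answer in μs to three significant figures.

τ ≈ 554 μs

τ = L/R = (0.149 H)/(269 Ω) = 5.539×10^-4 s.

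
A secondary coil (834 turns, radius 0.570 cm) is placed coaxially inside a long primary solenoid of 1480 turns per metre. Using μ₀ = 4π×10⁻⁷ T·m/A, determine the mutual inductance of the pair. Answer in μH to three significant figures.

M ≈ 158 μH

The outer solenoid produces a uniform field B₁ = μ₀n₁I₁ across the inner coil,
so the flux linkage is N₂Φ = N₂B₁A₂ = μ₀n₁N₂A₂·I₁, giving M = μ₀n₁N₂A₂.
A₂ = πr² = π(5.700×10^-3 m)² = 1.021×10^-4 m².
M = (4π×10⁻⁷)(1480)(834)(1.021×10^-4) = 1.583×10^-4 H.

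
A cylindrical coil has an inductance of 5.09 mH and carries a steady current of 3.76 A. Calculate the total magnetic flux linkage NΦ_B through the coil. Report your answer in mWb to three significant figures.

NΦ_B ≈ 19.1 mWb

From L = NΦ_B/I, the flux linkage is NΦ_B = LI.
NΦ_B = (5.090×10^-3 H)(3.76 A) = 1.914×10^-2 Wb.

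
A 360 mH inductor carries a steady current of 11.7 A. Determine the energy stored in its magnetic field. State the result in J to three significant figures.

U ≈ 24.6 J

Stored magnetic energy: U = ½LI².
U = ½(0.36 H)(11.7 A)² = 24.64 J.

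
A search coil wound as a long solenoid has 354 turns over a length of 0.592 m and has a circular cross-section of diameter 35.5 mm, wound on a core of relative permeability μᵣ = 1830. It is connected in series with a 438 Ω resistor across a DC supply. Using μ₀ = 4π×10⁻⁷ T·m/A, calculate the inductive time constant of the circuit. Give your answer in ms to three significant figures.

A = π(d/2)² = π(1.775×10^-2 m)² = 9.898×10^-4 m².
L = μ₀μᵣN²A/ℓ = (4π×10⁻⁷)(1830)(354)²(9.898×10^-4)/(0.592) = 0.4818 H.
τ = L/R = (0.4818)/(438) = 1.100×10^-3 s.

τ ≈ 1.10 ms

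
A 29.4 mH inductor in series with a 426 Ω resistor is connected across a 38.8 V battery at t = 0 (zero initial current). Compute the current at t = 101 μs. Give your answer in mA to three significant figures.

I ≈ 70.0 mA

τ = L/R = 2.940×10^-2/426 = 6.901×10^-5 s; final current I_∞ = ε/R = 38.8/426 = 9.108×10^-2 A.
I(t) = I_∞(1 − e^(−t/τ)) with t/τ = 1.463.
I = (9.108×10^-2)(1 − e^(−1.463)) = 7.000×10^-2 A.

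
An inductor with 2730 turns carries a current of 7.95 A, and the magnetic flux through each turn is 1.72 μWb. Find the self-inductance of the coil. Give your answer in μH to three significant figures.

Self-inductance is defined by L = NΦ_B/I (flux linkage over current).
L = (2730)(1.720×10^-6 Wb)/(7.95 A) = 5.906×10^-4 H.

L ≈ 591 μH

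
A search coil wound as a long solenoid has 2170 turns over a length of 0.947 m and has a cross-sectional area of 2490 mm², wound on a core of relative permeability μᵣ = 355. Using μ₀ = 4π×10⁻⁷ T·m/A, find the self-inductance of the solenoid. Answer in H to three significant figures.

L ≈ 5.52 H

A = 2490 mm² = 2.490×10^-3 m².
For a long solenoid, L = μ₀μᵣN²A/ℓ.
L = (4π×10⁻⁷)(355)(2170)²(2.490×10^-3)/(0.947 m) = 5.523 H.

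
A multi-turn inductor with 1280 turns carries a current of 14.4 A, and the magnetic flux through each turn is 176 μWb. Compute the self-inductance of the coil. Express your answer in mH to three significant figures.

Self-inductance is defined by L = NΦ_B/I (flux linkage over current).
L = (1280)(1.760×10^-4 Wb)/(14.4 A) = 1.564×10^-2 H.

L ≈ 15.6 mH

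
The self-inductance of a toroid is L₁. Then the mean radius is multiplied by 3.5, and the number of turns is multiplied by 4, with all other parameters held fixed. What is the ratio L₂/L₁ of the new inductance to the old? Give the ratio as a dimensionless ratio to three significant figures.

L₂/L₁ = 4.57

For a toroid, L ∝ μᵣN²A/R.
L₂/L₁ = (3.5)^-1 × (4)^2 = 4.57.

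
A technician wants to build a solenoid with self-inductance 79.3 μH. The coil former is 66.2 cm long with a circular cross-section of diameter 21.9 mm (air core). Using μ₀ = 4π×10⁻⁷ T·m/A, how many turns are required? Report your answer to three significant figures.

A = π(d/2)² = π(1.095×10^-2 m)² = 3.767×10^-4 m².
From L = μ₀N²A/ℓ, N = √(Lℓ / (μ₀A)).
N = √[(7.930×10^-5)(0.662) / ((4π×10⁻⁷)×3.767×10^-4)] = √(1.109×10^5) ≈ 333.0.

N ≈ 333 turns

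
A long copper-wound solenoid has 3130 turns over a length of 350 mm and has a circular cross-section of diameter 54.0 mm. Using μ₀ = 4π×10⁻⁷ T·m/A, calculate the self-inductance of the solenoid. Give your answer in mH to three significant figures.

L ≈ 80.6 mH

A = π(d/2)² = π(2.700×10^-2 m)² = 2.290×10^-3 m².
For a long solenoid, L = μ₀N²A/ℓ.
L = (4π×10⁻⁷)(3130)²(2.290×10^-3)/(0.35 m) = 8.056×10^-2 H.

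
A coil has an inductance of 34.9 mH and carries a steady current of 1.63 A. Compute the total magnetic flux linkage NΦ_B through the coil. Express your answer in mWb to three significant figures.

NΦ_B ≈ 56.9 mWb

From L = NΦ_B/I, the flux linkage is NΦ_B = LI.
NΦ_B = (3.490×10^-2 H)(1.63 A) = 5.689×10^-2 Wb.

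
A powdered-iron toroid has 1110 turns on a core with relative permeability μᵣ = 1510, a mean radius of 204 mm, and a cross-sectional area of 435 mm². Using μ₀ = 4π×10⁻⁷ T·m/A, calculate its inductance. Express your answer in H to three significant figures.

For a thin toroid, L = μ₀μᵣN²A/(2πR).
L = (4π×10⁻⁷)(1510)(1110)²(4.350×10^-4) / (2π×0.204 m) = 0.7934 H.

L ≈ 0.793 H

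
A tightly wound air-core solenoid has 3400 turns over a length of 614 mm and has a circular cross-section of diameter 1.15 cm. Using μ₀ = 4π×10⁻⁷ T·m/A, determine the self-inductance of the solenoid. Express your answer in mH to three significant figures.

A = π(d/2)² = π(5.750×10^-3 m)² = 1.039×10^-4 m².
For a long solenoid, L = μ₀N²A/ℓ.
L = (4π×10⁻⁷)(3400)²(1.039×10^-4)/(0.614 m) = 2.457×10^-3 H.

L ≈ 2.46 mH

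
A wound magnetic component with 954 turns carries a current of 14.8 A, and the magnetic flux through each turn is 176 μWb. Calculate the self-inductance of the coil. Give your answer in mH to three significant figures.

L ≈ 11.3 mH

Self-inductance is defined by L = NΦ_B/I (flux linkage over current).
L = (954)(1.760×10^-4 Wb)/(14.8 A) = 1.134×10^-2 H.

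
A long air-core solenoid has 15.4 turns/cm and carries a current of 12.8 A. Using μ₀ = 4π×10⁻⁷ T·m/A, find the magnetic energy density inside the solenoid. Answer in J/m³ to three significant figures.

u ≈ 244 J/m³

B = μ₀nI = (4π×10⁻⁷)(1.540×10^3)(12.8) = 2.477×10^-2 T.
u = B²/(2μ₀) = (2.477×10^-2)²/(2×4π×10⁻⁷) = 244.1 J/m³.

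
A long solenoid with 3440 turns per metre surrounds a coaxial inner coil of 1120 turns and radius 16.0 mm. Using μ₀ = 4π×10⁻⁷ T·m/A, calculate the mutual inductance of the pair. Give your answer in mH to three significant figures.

M ≈ 3.89 mH

The outer solenoid produces a uniform field B₁ = μ₀n₁I₁ across the inner coil,
so the flux linkage is N₂Φ = N₂B₁A₂ = μ₀n₁N₂A₂·I₁, giving M = μ₀n₁N₂A₂.
A₂ = πr² = π(1.600×10^-2 m)² = 8.042×10^-4 m².
M = (4π×10⁻⁷)(3440)(1120)(8.042×10^-4) = 3.894×10^-3 H.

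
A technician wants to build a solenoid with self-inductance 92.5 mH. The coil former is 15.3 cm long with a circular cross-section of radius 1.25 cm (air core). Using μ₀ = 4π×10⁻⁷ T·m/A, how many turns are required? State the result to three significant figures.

A = πr² = π(1.250×10^-2 m)² = 4.909×10^-4 m².
From L = μ₀N²A/ℓ, N = √(Lℓ / (μ₀A)).
N = √[(9.250×10^-2)(0.153) / ((4π×10⁻⁷)×4.909×10^-4)] = √(2.294×10^7) ≈ 4789.9.

N ≈ 4790 turns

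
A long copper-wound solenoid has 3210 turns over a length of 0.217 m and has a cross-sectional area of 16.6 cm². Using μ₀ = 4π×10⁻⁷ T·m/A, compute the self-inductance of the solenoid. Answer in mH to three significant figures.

L ≈ 99.1 mH

A = 16.6 cm² = 1.660×10^-3 m².
For a long solenoid, L = μ₀N²A/ℓ.
L = (4π×10⁻⁷)(3210)²(1.660×10^-3)/(0.217 m) = 9.905×10^-2 H.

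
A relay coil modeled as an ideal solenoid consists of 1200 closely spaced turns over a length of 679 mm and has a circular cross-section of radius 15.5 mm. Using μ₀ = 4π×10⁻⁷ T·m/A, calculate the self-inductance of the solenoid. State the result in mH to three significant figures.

A = πr² = π(1.550×10^-2 m)² = 7.548×10^-4 m².
For a long solenoid, L = μ₀N²A/ℓ.
L = (4π×10⁻⁷)(1200)²(7.548×10^-4)/(0.679 m) = 2.011×10^-3 H.

L ≈ 2.01 mH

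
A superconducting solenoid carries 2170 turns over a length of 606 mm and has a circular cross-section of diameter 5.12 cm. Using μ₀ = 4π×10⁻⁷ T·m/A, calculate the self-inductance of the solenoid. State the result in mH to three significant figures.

A = π(d/2)² = π(2.560×10^-2 m)² = 2.059×10^-3 m².
For a long solenoid, L = μ₀N²A/ℓ.
L = (4π×10⁻⁷)(2170)²(2.059×10^-3)/(0.606 m) = 2.010×10^-2 H.

L ≈ 20.1 mH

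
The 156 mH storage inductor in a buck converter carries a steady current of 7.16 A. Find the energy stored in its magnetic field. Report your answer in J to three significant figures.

Stored magnetic energy: U = ½LI².
U = ½(0.156 H)(7.16 A)² = 3.999 J.

U ≈ 4.00 J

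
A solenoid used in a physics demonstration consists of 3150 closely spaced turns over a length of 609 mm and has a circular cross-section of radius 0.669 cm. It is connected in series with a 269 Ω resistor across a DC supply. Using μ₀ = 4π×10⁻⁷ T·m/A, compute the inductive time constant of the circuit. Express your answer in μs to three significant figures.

A = πr² = π(6.690×10^-3 m)² = 1.406×10^-4 m².
L = μ₀N²A/ℓ = (4π×10⁻⁷)(3150)²(1.406×10^-4)/(0.609) = 2.879×10^-3 H.
τ = L/R = (2.879×10^-3)/(269) = 1.070×10^-5 s.

τ ≈ 10.7 μs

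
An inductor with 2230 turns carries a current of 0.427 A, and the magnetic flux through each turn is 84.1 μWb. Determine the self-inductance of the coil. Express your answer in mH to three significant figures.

L ≈ 439 mH

Self-inductance is defined by L = NΦ_B/I (flux linkage over current).
L = (2230)(8.410×10^-5 Wb)/(0.427 A) = 0.4392 H.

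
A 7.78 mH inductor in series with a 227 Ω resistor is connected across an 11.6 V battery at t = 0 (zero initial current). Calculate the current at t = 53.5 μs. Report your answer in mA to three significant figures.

τ = L/R = 7.780×10^-3/227 = 3.427×10^-5 s; final current I_∞ = ε/R = 11.6/227 = 5.110×10^-2 A.
I(t) = I_∞(1 − e^(−t/τ)) with t/τ = 1.561.
I = (5.110×10^-2)(1 − e^(−1.561)) = 4.037×10^-2 A.

I ≈ 40.4 mA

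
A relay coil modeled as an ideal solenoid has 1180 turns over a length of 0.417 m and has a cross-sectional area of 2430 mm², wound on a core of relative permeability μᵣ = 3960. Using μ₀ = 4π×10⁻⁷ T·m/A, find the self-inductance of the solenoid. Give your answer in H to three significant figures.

L ≈ 40.4 H

A = 2430 mm² = 2.430×10^-3 m².
For a long solenoid, L = μ₀μᵣN²A/ℓ.
L = (4π×10⁻⁷)(3960)(1180)²(2.430×10^-3)/(0.417 m) = 40.38 H.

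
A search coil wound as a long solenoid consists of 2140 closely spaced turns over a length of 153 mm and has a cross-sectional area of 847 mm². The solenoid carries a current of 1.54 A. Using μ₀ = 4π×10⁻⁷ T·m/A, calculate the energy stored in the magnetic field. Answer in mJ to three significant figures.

A = 847 mm² = 8.470×10^-4 m².
L = μ₀N²A/ℓ = (4π×10⁻⁷)(2140)²(8.470×10^-4)/(0.153) = 3.186×10^-2 H.
U = ½LI² = ½(3.186×10^-2)(1.54)² = 3.778×10^-2 J.

U ≈ 37.8 mJ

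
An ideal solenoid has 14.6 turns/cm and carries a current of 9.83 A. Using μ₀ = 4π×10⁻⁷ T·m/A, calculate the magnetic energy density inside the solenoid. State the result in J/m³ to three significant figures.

B = μ₀nI = (4π×10⁻⁷)(1.460×10^3)(9.83) = 1.804×10^-2 T.
u = B²/(2μ₀) = (1.804×10^-2)²/(2×4π×10⁻⁷) = 129.4 J/m³.

u ≈ 129 J/m³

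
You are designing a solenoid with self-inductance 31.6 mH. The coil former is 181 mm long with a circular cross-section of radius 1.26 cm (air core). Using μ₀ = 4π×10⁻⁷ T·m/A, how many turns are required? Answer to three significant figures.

N ≈ 3020 turns

A = πr² = π(1.260×10^-2 m)² = 4.988×10^-4 m².
From L = μ₀N²A/ℓ, N = √(Lℓ / (μ₀A)).
N = √[(3.160×10^-2)(0.181) / ((4π×10⁻⁷)×4.988×10^-4)] = √(9.126×10^6) ≈ 3020.9.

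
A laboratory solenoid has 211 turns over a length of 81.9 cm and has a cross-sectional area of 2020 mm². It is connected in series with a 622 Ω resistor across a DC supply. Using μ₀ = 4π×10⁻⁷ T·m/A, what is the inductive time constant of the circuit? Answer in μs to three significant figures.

A = 2020 mm² = 2.020×10^-3 m².
L = μ₀N²A/ℓ = (4π×10⁻⁷)(211)²(2.020×10^-3)/(0.819) = 1.380×10^-4 H.
τ = L/R = (1.380×10^-4)/(622) = 2.218×10^-7 s.

τ ≈ 0.222 μs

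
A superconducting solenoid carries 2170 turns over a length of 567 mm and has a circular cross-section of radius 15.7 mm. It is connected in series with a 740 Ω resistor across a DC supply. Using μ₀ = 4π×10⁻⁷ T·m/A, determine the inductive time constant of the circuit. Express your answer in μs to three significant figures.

A = πr² = π(1.570×10^-2 m)² = 7.744×10^-4 m².
L = μ₀N²A/ℓ = (4π×10⁻⁷)(2170)²(7.744×10^-4)/(0.567) = 8.082×10^-3 H.
τ = L/R = (8.082×10^-3)/(740) = 1.092×10^-5 s.

τ ≈ 10.9 μs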